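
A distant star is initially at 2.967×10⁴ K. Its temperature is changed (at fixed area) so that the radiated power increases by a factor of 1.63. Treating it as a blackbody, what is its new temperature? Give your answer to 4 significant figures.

P ∝ T⁴, so T₂/T₁ = (P₂/P₁)^(1/4) = (1.63)^(1/4) = 1.12992.
T₂ = 2.967×10⁴ × 1.12992 = 3.352×10⁴ K.

T₂ ≈ 3.352×10⁴ K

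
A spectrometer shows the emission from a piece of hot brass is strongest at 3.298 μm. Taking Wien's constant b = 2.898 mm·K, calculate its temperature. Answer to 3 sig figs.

T ≈ 879 K

Wien's law gives T = b/λ_max = (2.898×10⁻³ m·K)/(3.298×10⁻⁶ m) = 879 K.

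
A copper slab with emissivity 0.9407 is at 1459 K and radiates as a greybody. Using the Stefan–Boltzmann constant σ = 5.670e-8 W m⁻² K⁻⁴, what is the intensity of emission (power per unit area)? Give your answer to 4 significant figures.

Stefan–Boltzmann: I = εσT⁴ = 0.9407 × 5.670×10⁻⁸ × (1459)⁴ = 2.417×10⁵ W/m².

I ≈ 2.417×10⁵ W/m²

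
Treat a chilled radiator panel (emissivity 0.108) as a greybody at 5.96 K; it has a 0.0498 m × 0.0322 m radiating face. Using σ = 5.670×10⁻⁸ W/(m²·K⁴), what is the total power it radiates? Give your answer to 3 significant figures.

Area A = 0.0498 × 0.0322 = 1.60356×10⁻³ m².
P = εσAT⁴ = 0.108 × 5.670×10⁻⁸ × 1.60356×10⁻³ × (5.96)⁴ = 1.24×10⁻⁸ W.

P ≈ 1.24×10⁻⁸ W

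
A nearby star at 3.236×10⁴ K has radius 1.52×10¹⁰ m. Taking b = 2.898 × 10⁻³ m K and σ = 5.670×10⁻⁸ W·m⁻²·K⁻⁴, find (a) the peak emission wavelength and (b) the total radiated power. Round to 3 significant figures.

(a) λ_max = b/T = 2.898×10⁻³/3.236×10⁴ = 8.956×10⁻⁸ m = 89.6 nm.
Surface area A = 4πR² = 4π(1.52×10¹⁰ m)² = 2.90333×10²¹ m².
(b) P = σAT⁴ = 5.670×10⁻⁸×2.90333×10²¹×(3.236×10⁴)⁴ = 1.81×10³² W.

λ_max ≈ 89.6 nm; P ≈ 1.81×10³² W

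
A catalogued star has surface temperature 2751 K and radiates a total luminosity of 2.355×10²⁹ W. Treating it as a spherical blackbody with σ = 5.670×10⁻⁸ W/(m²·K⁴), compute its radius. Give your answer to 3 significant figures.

R ≈ 7.60×10¹⁰ m

L = 4πR²σT⁴ ⇒ R = √(L/(4πσT⁴)).
σT⁴ = 3.24747×10⁶ W/m², so R = √(2.355×10²⁹/(4π×3.24747×10⁶)) = 7.60×10¹⁰ m.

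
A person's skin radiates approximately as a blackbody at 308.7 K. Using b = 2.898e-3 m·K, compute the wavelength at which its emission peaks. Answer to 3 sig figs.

λ_max ≈ 9.39 μm

Wien's displacement law: λ_max = b/T = (2.898×10⁻³ m·K)/(308.7 K) = 9.388×10⁻⁶ m.
That is 9.39 μm, in the infrared range.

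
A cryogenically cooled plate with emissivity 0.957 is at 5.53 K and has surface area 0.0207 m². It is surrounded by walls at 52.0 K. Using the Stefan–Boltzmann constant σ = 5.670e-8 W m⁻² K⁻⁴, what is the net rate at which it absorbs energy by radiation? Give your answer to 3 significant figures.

Net gain ≈ 8.21×10⁻³ W

Area A = 0.0207 m².
Net radiated power P_net = εσA(T⁴ − T₀⁴) = 0.957×5.670×10⁻⁸×0.0207×(5.53⁴ − 52.0⁴).
T⁴ − T₀⁴ = 935.191 − 7.31162×10⁶ = -7.31068×10⁶ K⁴, so P_net = -8.21×10⁻³ W — negative, meaning a net gain of 8.21×10⁻³ W.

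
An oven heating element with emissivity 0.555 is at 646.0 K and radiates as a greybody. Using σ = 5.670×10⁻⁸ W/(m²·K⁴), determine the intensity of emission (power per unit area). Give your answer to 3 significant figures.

Stefan–Boltzmann: I = εσT⁴ = 0.555 × 5.670×10⁻⁸ × (646.0)⁴ = 5.48×10³ W/m².

I ≈ 5.48×10³ W/m²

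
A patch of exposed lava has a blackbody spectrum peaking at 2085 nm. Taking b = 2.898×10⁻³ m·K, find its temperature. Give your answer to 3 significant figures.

Wien's law gives T = b/λ_max = (2.898×10⁻³ m·K)/(2.085×10⁻⁶ m) = 1.39×10³ K.

T ≈ 1.39×10³ K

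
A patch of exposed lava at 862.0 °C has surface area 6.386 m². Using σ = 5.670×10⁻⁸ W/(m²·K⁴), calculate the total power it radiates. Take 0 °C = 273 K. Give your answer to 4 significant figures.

P ≈ 6.009×10⁵ W

T = 862.0 °C + 273 = 1135.0 K.
Area A = 6.386 m².
P = σAT⁴ = 5.670×10⁻⁸ × 6.386 × (1135.0)⁴ = 6.009×10⁵ W.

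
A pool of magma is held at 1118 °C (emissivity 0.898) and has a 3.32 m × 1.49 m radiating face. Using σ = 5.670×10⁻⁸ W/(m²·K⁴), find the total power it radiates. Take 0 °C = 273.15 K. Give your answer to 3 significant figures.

T = 1118 °C + 273.15 = 1391.15 K.
Area A = 3.32 × 1.49 = 4.9468 m².
P = εσAT⁴ = 0.898 × 5.670×10⁻⁸ × 4.9468 × (1391.15)⁴ = 9.43×10⁵ W.

P ≈ 9.43×10⁵ W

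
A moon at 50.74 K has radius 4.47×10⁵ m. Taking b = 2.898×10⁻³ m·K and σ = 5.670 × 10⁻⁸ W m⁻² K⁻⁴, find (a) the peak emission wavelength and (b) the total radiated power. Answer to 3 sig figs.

(a) λ_max = b/T = 2.898×10⁻³/50.74 = 5.711×10⁻⁵ m = 57.1 μm.
Surface area A = 4πR² = 4π(4.47×10⁵ m)² = 2.51087×10¹² m².
(b) P = σAT⁴ = 5.670×10⁻⁸×2.51087×10¹²×(50.74)⁴ = 9.44×10¹¹ W.

λ_max ≈ 57.1 μm; P ≈ 9.44×10¹¹ W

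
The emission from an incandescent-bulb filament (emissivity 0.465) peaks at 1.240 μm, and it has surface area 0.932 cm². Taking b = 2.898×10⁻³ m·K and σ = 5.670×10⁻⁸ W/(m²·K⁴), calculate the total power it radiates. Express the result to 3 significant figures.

P ≈ 73.3 W

Wien's law: T = b/λ_max = 2.898×10⁻³/1.240×10⁻⁶ = 2337.10 K.
Area A = 0.932 cm² = 9.32×10⁻⁵ m².
Then P = εσAT⁴ = 0.465×5.670×10⁻⁸×9.32×10⁻⁵×(2337.10)⁴ = 73.3 W.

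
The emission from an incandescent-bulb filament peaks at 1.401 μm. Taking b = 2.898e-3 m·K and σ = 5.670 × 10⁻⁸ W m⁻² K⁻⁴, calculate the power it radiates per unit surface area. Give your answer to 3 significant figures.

Wien's law: T = b/λ_max = 2.898×10⁻³/1.401×10⁻⁶ = 2068.52 K.
Then I = σT⁴ = 5.670×10⁻⁸×(2068.52)⁴ = 1.04×10⁶ W/m².

I ≈ 1.04×10⁶ W/m²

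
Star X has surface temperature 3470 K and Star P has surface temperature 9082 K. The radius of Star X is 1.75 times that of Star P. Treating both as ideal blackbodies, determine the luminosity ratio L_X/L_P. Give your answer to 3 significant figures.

L ∝ R²T⁴, so L_X/L_P = (R_X/R_P)²(T_X/T_P)⁴ = (1.75)² × (3470/9082)⁴ = 3.0625 × 0.0213104 = 0.0653.

L_X/L_P ≈ 0.0653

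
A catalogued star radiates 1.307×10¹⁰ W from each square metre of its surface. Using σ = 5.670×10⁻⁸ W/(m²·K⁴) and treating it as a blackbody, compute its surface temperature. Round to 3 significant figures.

T ≈ 2.19×10⁴ K

I = σT⁴, so T = (I/σ)^(1/4) = (1.307×10¹⁰/(5.670×10⁻⁸))^(1/4) = 2.19×10⁴ K.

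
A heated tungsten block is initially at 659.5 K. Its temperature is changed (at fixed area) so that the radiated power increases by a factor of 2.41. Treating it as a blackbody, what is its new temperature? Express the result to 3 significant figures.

T₂ ≈ 822 K

P ∝ T⁴, so T₂/T₁ = (P₂/P₁)^(1/4) = (2.41)^(1/4) = 1.24596.
T₂ = 659.5 × 1.24596 = 822 K.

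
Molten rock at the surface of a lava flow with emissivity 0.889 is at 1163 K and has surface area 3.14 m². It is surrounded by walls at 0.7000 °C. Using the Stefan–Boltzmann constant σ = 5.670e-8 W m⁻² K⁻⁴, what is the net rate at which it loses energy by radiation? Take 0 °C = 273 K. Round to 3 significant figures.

Net loss ≈ 2.89×10⁵ W

Surroundings: T = 0.7000 °C + 273 = 273.7000 K.
Area A = 3.14 m².
Net radiated power P_net = εσA(T⁴ − T₀⁴) = 0.889×5.670×10⁻⁸×3.14×(1163⁴ − 273.7000⁴).
T⁴ − T₀⁴ = 1.82944×10¹² − 5.61176×10⁹ = 1.82383×10¹² K⁴, so P_net = 2.89×10⁵ W.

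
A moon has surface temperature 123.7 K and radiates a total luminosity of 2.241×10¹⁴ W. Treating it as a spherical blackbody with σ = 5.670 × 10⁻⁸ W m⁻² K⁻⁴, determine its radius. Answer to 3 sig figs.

R ≈ 1.16×10⁶ m

L = 4πR²σT⁴ ⇒ R = √(L/(4πσT⁴)).
σT⁴ = 13.2758 W/m², so R = √(2.241×10¹⁴/(4π×13.2758)) = 1.16×10⁶ m.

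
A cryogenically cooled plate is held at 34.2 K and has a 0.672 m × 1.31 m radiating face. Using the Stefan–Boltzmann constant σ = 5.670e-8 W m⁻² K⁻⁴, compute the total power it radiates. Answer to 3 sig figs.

Area A = 0.672 × 1.31 = 0.88032 m².
P = σAT⁴ = 5.670×10⁻⁸ × 0.88032 × (34.2)⁴ = 0.0683 W.

P ≈ 0.0683 W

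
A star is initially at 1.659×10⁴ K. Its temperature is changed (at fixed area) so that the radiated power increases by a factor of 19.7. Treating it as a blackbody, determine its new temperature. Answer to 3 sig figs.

T₂ ≈ 3.50×10⁴ K

P ∝ T⁴, so T₂/T₁ = (P₂/P₁)^(1/4) = (19.7)^(1/4) = 2.10677.
T₂ = 1.659×10⁴ × 2.10677 = 3.50×10⁴ K.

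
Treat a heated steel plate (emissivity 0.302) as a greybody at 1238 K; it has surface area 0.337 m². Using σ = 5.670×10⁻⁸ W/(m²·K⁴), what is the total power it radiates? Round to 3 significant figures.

P ≈ 1.36×10⁴ W

Area A = 0.337 m².
P = εσAT⁴ = 0.302 × 5.670×10⁻⁸ × 0.337 × (1238)⁴ = 1.36×10⁴ W.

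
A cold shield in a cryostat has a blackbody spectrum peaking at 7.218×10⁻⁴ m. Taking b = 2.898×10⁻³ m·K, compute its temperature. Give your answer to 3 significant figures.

Wien's law gives T = b/λ_max = (2.898×10⁻³ m·K)/(7.218×10⁻⁴ m) = 4.01 K.

T ≈ 4.01 K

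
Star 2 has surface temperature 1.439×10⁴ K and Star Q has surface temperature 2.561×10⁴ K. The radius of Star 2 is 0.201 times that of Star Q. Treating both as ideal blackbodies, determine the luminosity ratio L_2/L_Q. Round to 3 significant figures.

L_2/L_Q ≈ 4.03×10⁻³

L ∝ R²T⁴, so L_2/L_Q = (R_2/R_Q)²(T_2/T_Q)⁴ = (0.201)² × (1.439×10⁴/2.561×10⁴)⁴ = 0.040401 × 0.0996793 = 4.03×10⁻³.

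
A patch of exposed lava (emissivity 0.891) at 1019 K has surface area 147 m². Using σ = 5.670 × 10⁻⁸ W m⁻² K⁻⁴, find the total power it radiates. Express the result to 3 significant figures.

Area A = 147 m².
P = εσAT⁴ = 0.891 × 5.670×10⁻⁸ × 147 × (1019)⁴ = 8.01×10⁶ W.

P ≈ 8.01×10⁶ W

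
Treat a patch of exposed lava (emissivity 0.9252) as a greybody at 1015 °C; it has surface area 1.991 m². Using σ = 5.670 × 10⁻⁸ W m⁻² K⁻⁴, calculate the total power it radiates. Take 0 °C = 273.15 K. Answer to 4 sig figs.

T = 1015 °C + 273.15 = 1288.15 K.
Area A = 1.991 m².
P = εσAT⁴ = 0.9252 × 5.670×10⁻⁸ × 1.991 × (1288.15)⁴ = 2.876×10⁵ W.

P ≈ 2.876×10⁵ W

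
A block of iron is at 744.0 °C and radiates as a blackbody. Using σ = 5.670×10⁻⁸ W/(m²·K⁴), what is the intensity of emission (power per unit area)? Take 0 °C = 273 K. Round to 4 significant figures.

I ≈ 6.066×10⁴ W/m²

T = 744.0 °C + 273 = 1017.0 K.
Stefan–Boltzmann: I = σT⁴ = 5.670×10⁻⁸ × (1017.0)⁴ = 6.066×10⁴ W/m².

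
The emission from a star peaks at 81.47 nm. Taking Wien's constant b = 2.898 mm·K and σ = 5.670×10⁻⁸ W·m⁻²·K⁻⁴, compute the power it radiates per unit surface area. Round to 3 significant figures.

I ≈ 9.08×10¹⁰ W/m²

Wien's law: T = b/λ_max = 2.898×10⁻³/8.147×10⁻⁸ = 35571.4 K.
Then I = σT⁴ = 5.670×10⁻⁸×(35571.4)⁴ = 9.08×10¹⁰ W/m².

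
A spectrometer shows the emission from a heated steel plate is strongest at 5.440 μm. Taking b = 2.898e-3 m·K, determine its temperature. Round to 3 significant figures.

T ≈ 533 K

Wien's law gives T = b/λ_max = (2.898×10⁻³ m·K)/(5.440×10⁻⁶ m) = 533 K.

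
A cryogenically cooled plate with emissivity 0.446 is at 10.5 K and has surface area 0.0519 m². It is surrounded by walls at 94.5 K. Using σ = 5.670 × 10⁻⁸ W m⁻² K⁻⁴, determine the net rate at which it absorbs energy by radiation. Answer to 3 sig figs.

Area A = 0.0519 m².
Net radiated power P_net = εσA(T⁴ − T₀⁴) = 0.446×5.670×10⁻⁸×0.0519×(10.5⁴ − 94.5⁴).
T⁴ − T₀⁴ = 12155.1 − 7.97494×10⁷ = -7.97372×10⁷ K⁴, so P_net = -0.105 W — negative, meaning a net gain of 0.105 W.

Net gain ≈ 0.105 W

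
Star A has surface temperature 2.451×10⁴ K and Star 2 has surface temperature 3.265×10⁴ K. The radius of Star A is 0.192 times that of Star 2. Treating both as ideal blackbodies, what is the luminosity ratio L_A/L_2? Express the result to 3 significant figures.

L ∝ R²T⁴, so L_A/L_2 = (R_A/R_2)²(T_A/T_2)⁴ = (0.192)² × (2.451×10⁴/3.265×10⁴)⁴ = 0.036864 × 0.317571 = 0.0117.

L_A/L_2 ≈ 0.0117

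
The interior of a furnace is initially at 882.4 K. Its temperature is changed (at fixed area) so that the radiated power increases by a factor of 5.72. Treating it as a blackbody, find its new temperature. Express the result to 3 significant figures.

P ∝ T⁴, so T₂/T₁ = (P₂/P₁)^(1/4) = (5.72)^(1/4) = 1.54650.
T₂ = 882.4 × 1.54650 = 1.36×10³ K.

T₂ ≈ 1.36×10³ K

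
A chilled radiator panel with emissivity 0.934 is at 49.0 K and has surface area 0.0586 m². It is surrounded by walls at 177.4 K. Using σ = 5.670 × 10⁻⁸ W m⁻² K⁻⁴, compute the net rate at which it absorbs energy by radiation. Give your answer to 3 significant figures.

Area A = 0.0586 m².
Net radiated power P_net = εσA(T⁴ − T₀⁴) = 0.934×5.670×10⁻⁸×0.0586×(49.0⁴ − 177.4⁴).
T⁴ − T₀⁴ = 5.76480×10⁶ − 9.90409×10⁸ = -9.84644×10⁸ K⁴, so P_net = -3.06 W — negative, meaning a net gain of 3.06 W.

Net gain ≈ 3.06 W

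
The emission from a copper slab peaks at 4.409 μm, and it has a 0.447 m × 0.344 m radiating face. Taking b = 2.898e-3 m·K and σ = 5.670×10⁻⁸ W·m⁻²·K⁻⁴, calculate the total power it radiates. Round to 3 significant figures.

Wien's law: T = b/λ_max = 2.898×10⁻³/4.409×10⁻⁶ = 657.292 K.
Area A = 0.447 × 0.344 = 0.153768 m².
Then P = σAT⁴ = 5.670×10⁻⁸×0.153768×(657.292)⁴ = 1.63×10³ W.

P ≈ 1.63×10³ W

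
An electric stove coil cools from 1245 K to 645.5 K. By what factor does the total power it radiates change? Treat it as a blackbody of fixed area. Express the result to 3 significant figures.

P ∝ T⁴, so P₂/P₁ = (T₂/T₁)⁴ = (645.5/1245)⁴ = (0.518474)⁴ = 0.0723.

P₂/P₁ ≈ 0.0723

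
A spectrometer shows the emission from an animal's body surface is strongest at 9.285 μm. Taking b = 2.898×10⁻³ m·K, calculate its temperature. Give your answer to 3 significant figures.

Wien's law gives T = b/λ_max = (2.898×10⁻³ m·K)/(9.285×10⁻⁶ m) = 312 K.

T ≈ 312 K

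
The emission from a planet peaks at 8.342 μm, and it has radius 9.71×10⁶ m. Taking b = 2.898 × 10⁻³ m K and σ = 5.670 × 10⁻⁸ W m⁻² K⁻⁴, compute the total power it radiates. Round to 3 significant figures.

P ≈ 9.78×10¹⁷ W

Wien's law: T = b/λ_max = 2.898×10⁻³/8.342×10⁻⁶ = 347.399 K.
Surface area A = 4πR² = 4π(9.71×10⁶ m)² = 1.18481×10¹⁵ m².
Then P = σAT⁴ = 5.670×10⁻⁸×1.18481×10¹⁵×(347.399)⁴ = 9.78×10¹⁷ W.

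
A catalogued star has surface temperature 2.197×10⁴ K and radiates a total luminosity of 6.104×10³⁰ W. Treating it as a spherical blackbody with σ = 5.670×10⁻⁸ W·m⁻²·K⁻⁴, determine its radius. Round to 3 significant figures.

L = 4πR²σT⁴ ⇒ R = √(L/(4πσT⁴)).
σT⁴ = 1.32100×10¹⁰ W/m², so R = √(6.104×10³⁰/(4π×1.32100×10¹⁰)) = 6.06×10⁹ m.

R ≈ 6.06×10⁹ m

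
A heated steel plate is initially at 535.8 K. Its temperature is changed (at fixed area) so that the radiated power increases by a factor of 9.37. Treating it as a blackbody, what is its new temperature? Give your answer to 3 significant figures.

P ∝ T⁴, so T₂/T₁ = (P₂/P₁)^(1/4) = (9.37)^(1/4) = 1.74958.
T₂ = 535.8 × 1.74958 = 937 K.

T₂ ≈ 937 K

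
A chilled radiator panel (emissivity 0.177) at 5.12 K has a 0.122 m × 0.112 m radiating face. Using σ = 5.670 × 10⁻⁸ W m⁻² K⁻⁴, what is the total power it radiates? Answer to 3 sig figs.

Area A = 0.122 × 0.112 = 0.013664 m².
P = εσAT⁴ = 0.177 × 5.670×10⁻⁸ × 0.013664 × (5.12)⁴ = 9.42×10⁻⁸ W.

P ≈ 9.42×10⁻⁸ W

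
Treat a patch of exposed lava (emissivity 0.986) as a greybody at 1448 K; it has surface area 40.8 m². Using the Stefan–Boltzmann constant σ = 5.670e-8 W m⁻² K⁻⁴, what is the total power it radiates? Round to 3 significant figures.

P ≈ 1.00×10⁷ W

Area A = 40.8 m².
P = εσAT⁴ = 0.986 × 5.670×10⁻⁸ × 40.8 × (1448)⁴ = 1.00×10⁷ W.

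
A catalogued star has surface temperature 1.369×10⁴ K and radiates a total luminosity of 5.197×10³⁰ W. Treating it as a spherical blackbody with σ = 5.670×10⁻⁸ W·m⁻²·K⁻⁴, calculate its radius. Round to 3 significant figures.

L = 4πR²σT⁴ ⇒ R = √(L/(4πσT⁴)).
σT⁴ = 1.99158×10⁹ W/m², so R = √(5.197×10³⁰/(4π×1.99158×10⁹)) = 1.44×10¹⁰ m.

R ≈ 1.44×10¹⁰ m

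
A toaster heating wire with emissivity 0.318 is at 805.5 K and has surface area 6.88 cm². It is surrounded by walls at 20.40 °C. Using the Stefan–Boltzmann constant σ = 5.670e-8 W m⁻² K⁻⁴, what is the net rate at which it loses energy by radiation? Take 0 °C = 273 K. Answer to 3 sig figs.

Surroundings: T = 20.40 °C + 273 = 293.40 K.
Area A = 6.88 cm² = 6.88×10⁻⁴ m².
Net radiated power P_net = εσA(T⁴ − T₀⁴) = 0.318×5.670×10⁻⁸×6.88×10⁻⁴×(805.5⁴ − 293.40⁴).
T⁴ − T₀⁴ = 4.20981×10¹¹ − 7.41038×10⁹ = 4.13571×10¹¹ K⁴, so P_net = 5.13 W.

Net loss ≈ 5.13 W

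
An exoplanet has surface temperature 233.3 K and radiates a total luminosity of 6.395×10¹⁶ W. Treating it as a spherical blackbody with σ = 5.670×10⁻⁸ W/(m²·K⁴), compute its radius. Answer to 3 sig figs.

L = 4πR²σT⁴ ⇒ R = √(L/(4πσT⁴)).
σT⁴ = 167.974 W/m², so R = √(6.395×10¹⁶/(4π×167.974)) = 5.50×10⁶ m.

R ≈ 5.50×10⁶ m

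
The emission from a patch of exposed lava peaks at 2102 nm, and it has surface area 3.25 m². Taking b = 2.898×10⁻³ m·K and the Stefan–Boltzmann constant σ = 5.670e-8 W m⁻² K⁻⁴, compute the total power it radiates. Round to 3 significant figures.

Wien's law: T = b/λ_max = 2.898×10⁻³/2.102×10⁻⁶ = 1378.69 K.
Area A = 3.25 m².
Then P = σAT⁴ = 5.670×10⁻⁸×3.25×(1378.69)⁴ = 6.66×10⁵ W.

P ≈ 6.66×10⁵ W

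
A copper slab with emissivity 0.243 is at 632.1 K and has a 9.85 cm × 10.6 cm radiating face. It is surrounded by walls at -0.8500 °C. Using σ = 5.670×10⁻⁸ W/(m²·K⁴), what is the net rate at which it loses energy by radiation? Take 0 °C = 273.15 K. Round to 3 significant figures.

Net loss ≈ 22.2 W

Surroundings: T = -0.8500 °C + 273.15 = 272.3000 K.
Area A = 0.0985 × 0.106 = 0.010441 m².
Net radiated power P_net = εσA(T⁴ − T₀⁴) = 0.243×5.670×10⁻⁸×0.010441×(632.1⁴ − 272.3000⁴).
T⁴ − T₀⁴ = 1.59641×10¹¹ − 5.49782×10⁹ = 1.54143×10¹¹ K⁴, so P_net = 22.2 W.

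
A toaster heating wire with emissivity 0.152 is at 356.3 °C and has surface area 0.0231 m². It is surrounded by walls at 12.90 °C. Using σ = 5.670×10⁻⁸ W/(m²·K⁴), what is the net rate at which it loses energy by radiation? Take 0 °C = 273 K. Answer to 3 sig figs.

Net loss ≈ 29.9 W

T = 356.3 °C + 273 = 629.3 K.
Surroundings: T = 12.90 °C + 273 = 285.90 K.
Area A = 0.0231 m².
Net radiated power P_net = εσA(T⁴ − T₀⁴) = 0.152×5.670×10⁻⁸×0.0231×(629.3⁴ − 285.90⁴).
T⁴ − T₀⁴ = 1.56831×10¹¹ − 6.68123×10⁹ = 1.50150×10¹¹ K⁴, so P_net = 29.9 W.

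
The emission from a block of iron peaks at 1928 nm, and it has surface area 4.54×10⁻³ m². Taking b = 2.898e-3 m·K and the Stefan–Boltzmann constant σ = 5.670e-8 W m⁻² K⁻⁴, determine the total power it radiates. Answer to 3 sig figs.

Wien's law: T = b/λ_max = 2.898×10⁻³/1.928×10⁻⁶ = 1503.11 K.
Area A = 4.54×10⁻³ m².
Then P = σAT⁴ = 5.670×10⁻⁸×4.54×10⁻³×(1503.11)⁴ = 1.31×10³ W.

P ≈ 1.31×10³ W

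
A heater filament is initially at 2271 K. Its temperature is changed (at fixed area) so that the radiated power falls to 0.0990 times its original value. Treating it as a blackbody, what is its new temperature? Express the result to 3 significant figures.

P ∝ T⁴, so T₂/T₁ = (P₂/P₁)^(1/4) = (0.0990)^(1/4) = 0.560930.
T₂ = 2271 × 0.560930 = 1.27×10³ K.

T₂ ≈ 1.27×10³ K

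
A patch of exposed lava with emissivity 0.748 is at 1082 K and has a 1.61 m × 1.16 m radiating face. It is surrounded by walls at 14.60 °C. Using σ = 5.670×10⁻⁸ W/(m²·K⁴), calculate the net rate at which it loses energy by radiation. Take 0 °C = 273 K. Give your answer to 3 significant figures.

Net loss ≈ 1.08×10⁵ W

Surroundings: T = 14.60 °C + 273 = 287.60 K.
Area A = 1.61 × 1.16 = 1.8676 m².
Net radiated power P_net = εσA(T⁴ − T₀⁴) = 0.748×5.670×10⁻⁸×1.8676×(1082⁴ − 287.60⁴).
T⁴ − T₀⁴ = 1.37059×10¹² − 6.84157×10⁹ = 1.36375×10¹² K⁴, so P_net = 1.08×10⁵ W.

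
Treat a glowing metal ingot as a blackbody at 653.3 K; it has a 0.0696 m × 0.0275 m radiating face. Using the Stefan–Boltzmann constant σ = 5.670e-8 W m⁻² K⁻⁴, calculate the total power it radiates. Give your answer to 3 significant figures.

Area A = 0.0696 × 0.0275 = 1.914×10⁻³ m².
P = σAT⁴ = 5.670×10⁻⁸ × 1.914×10⁻³ × (653.3)⁴ = 19.8 W.

P ≈ 19.8 W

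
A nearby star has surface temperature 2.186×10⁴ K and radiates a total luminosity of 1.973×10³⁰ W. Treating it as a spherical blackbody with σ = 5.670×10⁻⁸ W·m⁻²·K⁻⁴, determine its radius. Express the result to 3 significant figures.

R ≈ 3.48×10⁹ m

L = 4πR²σT⁴ ⇒ R = √(L/(4πσT⁴)).
σT⁴ = 1.29474×10¹⁰ W/m², so R = √(1.973×10³⁰/(4π×1.29474×10¹⁰)) = 3.48×10⁹ m.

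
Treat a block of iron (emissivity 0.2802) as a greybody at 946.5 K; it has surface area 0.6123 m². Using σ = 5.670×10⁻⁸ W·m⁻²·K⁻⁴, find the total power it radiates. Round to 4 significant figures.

P ≈ 7807 W

Area A = 0.6123 m².
P = εσAT⁴ = 0.2802 × 5.670×10⁻⁸ × 0.6123 × (946.5)⁴ = 7807 W.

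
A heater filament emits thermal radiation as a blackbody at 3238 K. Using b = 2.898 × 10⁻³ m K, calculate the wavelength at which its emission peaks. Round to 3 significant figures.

λ_max ≈ 895 nm

Wien's displacement law: λ_max = b/T = (2.898×10⁻³ m·K)/(3238 K) = 8.950×10⁻⁷ m.
That is 895 nm, in the infrared range.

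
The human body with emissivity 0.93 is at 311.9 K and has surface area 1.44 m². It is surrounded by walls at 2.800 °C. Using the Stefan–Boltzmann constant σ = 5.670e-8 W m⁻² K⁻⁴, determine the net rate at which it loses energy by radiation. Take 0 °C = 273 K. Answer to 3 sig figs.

Surroundings: T = 2.800 °C + 273 = 275.800 K.
Area A = 1.44 m².
Net radiated power P_net = εσA(T⁴ − T₀⁴) = 0.93×5.670×10⁻⁸×1.44×(311.9⁴ − 275.800⁴).
T⁴ − T₀⁴ = 9.46371×10⁹ − 5.78598×10⁹ = 3.67773×10⁹ K⁴, so P_net = 279 W.

Net loss ≈ 279 W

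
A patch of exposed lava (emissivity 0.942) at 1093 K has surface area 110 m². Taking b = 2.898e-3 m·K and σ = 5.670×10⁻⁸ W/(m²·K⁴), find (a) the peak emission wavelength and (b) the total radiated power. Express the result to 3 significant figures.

(a) λ_max = b/T = 2.898×10⁻³/1093 = 2.651×10⁻⁶ m = 2.65×10³ nm.
Area A = 110 m².
(b) P = εσAT⁴ = 0.942×5.670×10⁻⁸×110×(1093)⁴ = 8.39×10⁶ W.

λ_max ≈ 2.65×10³ nm; P ≈ 8.39×10⁶ W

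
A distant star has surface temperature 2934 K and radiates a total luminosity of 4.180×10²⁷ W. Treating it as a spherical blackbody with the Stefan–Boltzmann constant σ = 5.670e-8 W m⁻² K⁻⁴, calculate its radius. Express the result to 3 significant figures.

L = 4πR²σT⁴ ⇒ R = √(L/(4πσT⁴)).
σT⁴ = 4.20169×10⁶ W/m², so R = √(4.180×10²⁷/(4π×4.20169×10⁶)) = 8.90×10⁹ m.

R ≈ 8.90×10⁹ m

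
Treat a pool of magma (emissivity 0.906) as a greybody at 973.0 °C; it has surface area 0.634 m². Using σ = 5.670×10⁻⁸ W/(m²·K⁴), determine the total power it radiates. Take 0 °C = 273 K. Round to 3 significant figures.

T = 973.0 °C + 273 = 1246.0 K.
Area A = 0.634 m².
P = εσAT⁴ = 0.906 × 5.670×10⁻⁸ × 0.634 × (1246.0)⁴ = 7.85×10⁴ W.

P ≈ 7.85×10⁴ W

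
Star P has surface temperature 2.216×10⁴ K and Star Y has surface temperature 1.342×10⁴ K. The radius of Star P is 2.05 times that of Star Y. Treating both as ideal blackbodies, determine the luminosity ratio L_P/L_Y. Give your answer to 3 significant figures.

L ∝ R²T⁴, so L_P/L_Y = (R_P/R_Y)²(T_P/T_Y)⁴ = (2.05)² × (2.216×10⁴/1.342×10⁴)⁴ = 4.2025 × 7.43479 = 31.2.

L_P/L_Y ≈ 31.2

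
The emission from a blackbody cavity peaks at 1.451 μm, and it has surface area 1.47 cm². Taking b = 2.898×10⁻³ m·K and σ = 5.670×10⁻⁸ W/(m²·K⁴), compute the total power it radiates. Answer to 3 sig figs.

Wien's law: T = b/λ_max = 2.898×10⁻³/1.451×10⁻⁶ = 1997.24 K.
Area A = 1.47 cm² = 1.47×10⁻⁴ m².
Then P = σAT⁴ = 5.670×10⁻⁸×1.47×10⁻⁴×(1997.24)⁴ = 133 W.

P ≈ 133 W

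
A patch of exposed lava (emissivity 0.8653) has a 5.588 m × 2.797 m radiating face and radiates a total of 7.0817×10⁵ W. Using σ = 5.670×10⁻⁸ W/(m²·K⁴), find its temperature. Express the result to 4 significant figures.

T ≈ 980.3 K

Area A = 5.588 × 2.797 = 15.6296 m².
P = εσAT⁴ ⇒ T = (P/(εσA))^(1/4) = (7.0817×10⁵/(0.8653×5.670×10⁻⁸×15.6296))^(1/4) = 980.3 K.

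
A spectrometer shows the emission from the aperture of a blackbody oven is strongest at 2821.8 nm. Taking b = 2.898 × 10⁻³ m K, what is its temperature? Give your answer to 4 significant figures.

Wien's law gives T = b/λ_max = (2.898×10⁻³ m·K)/(2.8218×10⁻⁶ m) = 1027 K.

T ≈ 1027 K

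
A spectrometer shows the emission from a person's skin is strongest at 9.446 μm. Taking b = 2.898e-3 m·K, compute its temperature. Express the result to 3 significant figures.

T ≈ 307 K

Wien's law gives T = b/λ_max = (2.898×10⁻³ m·K)/(9.446×10⁻⁶ m) = 307 K.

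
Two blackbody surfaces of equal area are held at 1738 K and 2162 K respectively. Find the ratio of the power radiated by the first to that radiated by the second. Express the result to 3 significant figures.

P₁/P₂ ≈ 0.418

With equal areas, P₁/P₂ = (T₁/T₂)⁴ = (1738/2162)⁴ = 0.418.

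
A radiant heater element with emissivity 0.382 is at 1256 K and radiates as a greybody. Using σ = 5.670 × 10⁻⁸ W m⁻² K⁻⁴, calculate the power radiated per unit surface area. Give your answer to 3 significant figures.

I ≈ 5.39×10⁴ W/m²

Stefan–Boltzmann: I = εσT⁴ = 0.382 × 5.670×10⁻⁸ × (1256)⁴ = 5.39×10⁴ W/m².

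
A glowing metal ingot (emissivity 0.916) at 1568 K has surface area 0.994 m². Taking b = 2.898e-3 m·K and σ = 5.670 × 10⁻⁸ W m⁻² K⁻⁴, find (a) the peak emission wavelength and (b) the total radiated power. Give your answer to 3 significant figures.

λ_max ≈ 1.85 μm; P ≈ 3.12×10⁵ W

(a) λ_max = b/T = 2.898×10⁻³/1568 = 1.848×10⁻⁶ m = 1.85 μm.
Area A = 0.994 m².
(b) P = εσAT⁴ = 0.916×5.670×10⁻⁸×0.994×(1568)⁴ = 3.12×10⁵ W.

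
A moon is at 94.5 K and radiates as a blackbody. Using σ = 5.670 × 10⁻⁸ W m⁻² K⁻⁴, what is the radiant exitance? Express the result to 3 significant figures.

Stefan–Boltzmann: I = σT⁴ = 5.670×10⁻⁸ × (94.5)⁴ = 4.52 W/m².

I ≈ 4.52 W/m²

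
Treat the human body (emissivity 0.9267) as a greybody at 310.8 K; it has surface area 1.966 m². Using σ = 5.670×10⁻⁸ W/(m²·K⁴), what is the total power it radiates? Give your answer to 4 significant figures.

Area A = 1.966 m².
P = εσAT⁴ = 0.9267 × 5.670×10⁻⁸ × 1.966 × (310.8)⁴ = 963.9 W.

P ≈ 963.9 W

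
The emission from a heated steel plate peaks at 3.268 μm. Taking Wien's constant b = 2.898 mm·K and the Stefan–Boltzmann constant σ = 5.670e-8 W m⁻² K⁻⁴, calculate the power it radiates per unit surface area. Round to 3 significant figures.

Wien's law: T = b/λ_max = 2.898×10⁻³/3.268×10⁻⁶ = 886.781 K.
Then I = σT⁴ = 5.670×10⁻⁸×(886.781)⁴ = 3.51×10⁴ W/m².

I ≈ 3.51×10⁴ W/m²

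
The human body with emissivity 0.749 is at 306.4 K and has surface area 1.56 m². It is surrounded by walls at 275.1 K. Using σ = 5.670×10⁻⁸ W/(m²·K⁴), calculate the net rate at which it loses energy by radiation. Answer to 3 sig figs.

Net loss ≈ 204 W

Area A = 1.56 m².
Net radiated power P_net = εσA(T⁴ − T₀⁴) = 0.749×5.670×10⁻⁸×1.56×(306.4⁴ − 275.1⁴).
T⁴ − T₀⁴ = 8.81363×10⁹ − 5.72746×10⁹ = 3.08617×10⁹ K⁴, so P_net = 204 W.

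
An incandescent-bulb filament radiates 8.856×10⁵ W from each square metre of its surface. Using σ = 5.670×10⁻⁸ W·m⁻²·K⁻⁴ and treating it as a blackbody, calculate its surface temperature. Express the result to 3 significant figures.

T ≈ 1.99×10³ K

I = σT⁴, so T = (I/σ)^(1/4) = (8.856×10⁵/(5.670×10⁻⁸))^(1/4) = 1.99×10³ K.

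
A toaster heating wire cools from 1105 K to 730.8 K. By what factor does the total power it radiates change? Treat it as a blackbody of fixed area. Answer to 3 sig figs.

P ∝ T⁴, so P₂/P₁ = (T₂/T₁)⁴ = (730.8/1105)⁴ = (0.661357)⁴ = 0.191.

P₂/P₁ ≈ 0.191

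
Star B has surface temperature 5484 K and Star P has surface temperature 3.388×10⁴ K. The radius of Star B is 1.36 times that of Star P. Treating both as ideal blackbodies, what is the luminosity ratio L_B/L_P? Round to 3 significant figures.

L_B/L_P ≈ 1.27×10⁻³

L ∝ R²T⁴, so L_B/L_P = (R_B/R_P)²(T_B/T_P)⁴ = (1.36)² × (5484/3.388×10⁴)⁴ = 1.8496 × 6.86461×10⁻⁴ = 1.27×10⁻³.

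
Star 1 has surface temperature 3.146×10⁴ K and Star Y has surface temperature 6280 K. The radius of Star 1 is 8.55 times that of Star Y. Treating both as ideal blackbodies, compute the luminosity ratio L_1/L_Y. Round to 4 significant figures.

L_1/L_Y ≈ 4.604×10⁴

L ∝ R²T⁴, so L_1/L_Y = (R_1/R_Y)²(T_1/T_Y)⁴ = (8.55)² × (3.146×10⁴/6280)⁴ = 73.1025 × 629.791 = 4.604×10⁴.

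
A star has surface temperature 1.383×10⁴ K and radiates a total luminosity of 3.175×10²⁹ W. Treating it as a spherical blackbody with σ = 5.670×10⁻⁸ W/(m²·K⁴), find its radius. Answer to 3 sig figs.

L = 4πR²σT⁴ ⇒ R = √(L/(4πσT⁴)).
σT⁴ = 2.07430×10⁹ W/m², so R = √(3.175×10²⁹/(4π×2.07430×10⁹)) = 3.49×10⁹ m.

R ≈ 3.49×10⁹ m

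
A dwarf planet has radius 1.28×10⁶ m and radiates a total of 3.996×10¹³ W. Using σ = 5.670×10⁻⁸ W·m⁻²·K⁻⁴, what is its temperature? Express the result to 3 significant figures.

T ≈ 76.5 K

Surface area A = 4πR² = 4π(1.28×10⁶ m)² = 2.05887×10¹³ m².
P = σAT⁴ ⇒ T = (P/(σA))^(1/4) = (3.996×10¹³/(5.670×10⁻⁸×2.05887×10¹³))^(1/4) = 76.5 K.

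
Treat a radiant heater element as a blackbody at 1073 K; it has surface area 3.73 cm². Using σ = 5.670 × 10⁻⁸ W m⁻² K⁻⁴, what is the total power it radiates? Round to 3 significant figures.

Area A = 3.73 cm² = 3.73×10⁻⁴ m².
P = σAT⁴ = 5.670×10⁻⁸ × 3.73×10⁻⁴ × (1073)⁴ = 28.0 W.

P ≈ 28.0 W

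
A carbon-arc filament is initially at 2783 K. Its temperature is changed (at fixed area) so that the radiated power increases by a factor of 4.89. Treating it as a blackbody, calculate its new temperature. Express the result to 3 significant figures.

T₂ ≈ 4.14×10³ K

P ∝ T⁴, so T₂/T₁ = (P₂/P₁)^(1/4) = (4.89)^(1/4) = 1.48706.
T₂ = 2783 × 1.48706 = 4.14×10³ K.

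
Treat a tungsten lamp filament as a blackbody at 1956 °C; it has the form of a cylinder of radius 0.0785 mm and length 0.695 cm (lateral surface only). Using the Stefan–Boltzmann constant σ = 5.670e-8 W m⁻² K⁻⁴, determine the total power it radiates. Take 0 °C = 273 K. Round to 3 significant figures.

P ≈ 4.80 W

T = 1956 °C + 273 = 2229 K.
Lateral area A = 2πrL = 2π×7.85×10⁻⁵×6.95×10⁻³ = 3.42795×10⁻⁶ m².
P = σAT⁴ = 5.670×10⁻⁸ × 3.42795×10⁻⁶ × (2229)⁴ = 4.80 W.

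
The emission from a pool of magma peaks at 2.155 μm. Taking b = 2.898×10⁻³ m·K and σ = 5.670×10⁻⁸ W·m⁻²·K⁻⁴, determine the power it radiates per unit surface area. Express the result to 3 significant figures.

Wien's law: T = b/λ_max = 2.898×10⁻³/2.155×10⁻⁶ = 1344.78 K.
Then I = σT⁴ = 5.670×10⁻⁸×(1344.78)⁴ = 1.85×10⁵ W/m².

I ≈ 1.85×10⁵ W/m²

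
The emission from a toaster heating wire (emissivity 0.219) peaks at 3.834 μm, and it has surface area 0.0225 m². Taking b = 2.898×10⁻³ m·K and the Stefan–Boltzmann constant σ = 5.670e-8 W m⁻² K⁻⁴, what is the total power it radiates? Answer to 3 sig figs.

Wien's law: T = b/λ_max = 2.898×10⁻³/3.834×10⁻⁶ = 755.869 K.
Area A = 0.0225 m².
Then P = εσAT⁴ = 0.219×5.670×10⁻⁸×0.0225×(755.869)⁴ = 91.2 W.

P ≈ 91.2 W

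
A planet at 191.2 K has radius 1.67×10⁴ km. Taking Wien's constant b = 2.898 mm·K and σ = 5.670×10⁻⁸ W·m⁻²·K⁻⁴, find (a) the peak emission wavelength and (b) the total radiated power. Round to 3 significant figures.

λ_max ≈ 15.2 μm; P ≈ 2.66×10¹⁷ W

(a) λ_max = b/T = 2.898×10⁻³/191.2 = 1.516×10⁻⁵ m = 15.2 μm.
Surface area A = 4πR² = 4π(1.67×10⁷ m)² = 3.50464×10¹⁵ m².
(b) P = σAT⁴ = 5.670×10⁻⁸×3.50464×10¹⁵×(191.2)⁴ = 2.66×10¹⁷ W.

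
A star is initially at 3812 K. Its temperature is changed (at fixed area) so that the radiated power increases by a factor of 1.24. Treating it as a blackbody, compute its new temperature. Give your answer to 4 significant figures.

P ∝ T⁴, so T₂/T₁ = (P₂/P₁)^(1/4) = (1.24)^(1/4) = 1.05525.
T₂ = 3812 × 1.05525 = 4023 K.

T₂ ≈ 4023 K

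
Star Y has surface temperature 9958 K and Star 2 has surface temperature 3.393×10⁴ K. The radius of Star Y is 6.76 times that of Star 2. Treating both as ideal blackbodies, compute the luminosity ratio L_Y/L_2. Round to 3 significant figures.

L ∝ R²T⁴, so L_Y/L_2 = (R_Y/R_2)²(T_Y/T_2)⁴ = (6.76)² × (9958/3.393×10⁴)⁴ = 45.6976 × 7.41913×10⁻³ = 0.339.

L_Y/L_2 ≈ 0.339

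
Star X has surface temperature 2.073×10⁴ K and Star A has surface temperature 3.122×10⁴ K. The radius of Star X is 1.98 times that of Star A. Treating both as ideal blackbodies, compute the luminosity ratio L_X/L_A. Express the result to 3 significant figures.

L ∝ R²T⁴, so L_X/L_A = (R_X/R_A)²(T_X/T_A)⁴ = (1.98)² × (2.073×10⁴/3.122×10⁴)⁴ = 3.9204 × 0.194386 = 0.762.

L_X/L_A ≈ 0.762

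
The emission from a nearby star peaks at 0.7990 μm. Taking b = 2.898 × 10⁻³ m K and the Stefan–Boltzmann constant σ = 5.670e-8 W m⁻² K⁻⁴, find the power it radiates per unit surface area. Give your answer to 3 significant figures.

I ≈ 9.81×10⁶ W/m²

Wien's law: T = b/λ_max = 2.898×10⁻³/7.990×10⁻⁷ = 3627.03 K.
Then I = σT⁴ = 5.670×10⁻⁸×(3627.03)⁴ = 9.81×10⁶ W/m².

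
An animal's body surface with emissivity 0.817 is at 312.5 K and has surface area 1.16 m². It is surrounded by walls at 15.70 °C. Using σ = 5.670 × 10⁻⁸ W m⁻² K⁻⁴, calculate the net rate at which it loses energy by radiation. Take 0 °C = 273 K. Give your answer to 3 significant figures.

Net loss ≈ 139 W

Surroundings: T = 15.70 °C + 273 = 288.70 K.
Area A = 1.16 m².
Net radiated power P_net = εσA(T⁴ − T₀⁴) = 0.817×5.670×10⁻⁸×1.16×(312.5⁴ − 288.70⁴).
T⁴ − T₀⁴ = 9.53674×10⁹ − 6.94684×10⁹ = 2.58990×10⁹ K⁴, so P_net = 139 W.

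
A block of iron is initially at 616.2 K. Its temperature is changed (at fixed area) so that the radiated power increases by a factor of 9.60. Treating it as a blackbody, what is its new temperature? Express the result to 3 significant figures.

P ∝ T⁴, so T₂/T₁ = (P₂/P₁)^(1/4) = (9.60)^(1/4) = 1.76022.
T₂ = 616.2 × 1.76022 = 1.08×10³ K.

T₂ ≈ 1.08×10³ K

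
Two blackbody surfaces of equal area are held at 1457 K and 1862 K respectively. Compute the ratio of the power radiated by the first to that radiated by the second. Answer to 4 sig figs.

P₁/P₂ ≈ 0.3749

With equal areas, P₁/P₂ = (T₁/T₂)⁴ = (1457/1862)⁴ = 0.3749.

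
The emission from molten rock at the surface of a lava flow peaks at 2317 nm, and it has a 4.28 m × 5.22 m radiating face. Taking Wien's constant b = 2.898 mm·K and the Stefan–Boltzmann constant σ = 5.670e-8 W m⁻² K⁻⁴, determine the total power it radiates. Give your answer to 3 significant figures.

Wien's law: T = b/λ_max = 2.898×10⁻³/2.317×10⁻⁶ = 1250.76 K.
Area A = 4.28 × 5.22 = 22.3416 m².
Then P = σAT⁴ = 5.670×10⁻⁸×22.3416×(1250.76)⁴ = 3.10×10⁶ W.

P ≈ 3.10×10⁶ W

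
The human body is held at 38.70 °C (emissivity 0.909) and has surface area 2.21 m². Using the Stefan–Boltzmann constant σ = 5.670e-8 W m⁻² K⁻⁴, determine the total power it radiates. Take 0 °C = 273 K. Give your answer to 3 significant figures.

T = 38.70 °C + 273 = 311.70 K.
Area A = 2.21 m².
P = εσAT⁴ = 0.909 × 5.670×10⁻⁸ × 2.21 × (311.70)⁴ = 1.08×10³ W.

P ≈ 1.08×10³ W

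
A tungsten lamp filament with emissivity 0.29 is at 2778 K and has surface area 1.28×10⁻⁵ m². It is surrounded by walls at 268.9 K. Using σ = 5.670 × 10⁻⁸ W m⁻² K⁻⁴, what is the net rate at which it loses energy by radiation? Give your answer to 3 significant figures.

Net loss ≈ 12.5 W

Area A = 1.28×10⁻⁵ m².
Net radiated power P_net = εσA(T⁴ − T₀⁴) = 0.29×5.670×10⁻⁸×1.28×10⁻⁵×(2778⁴ − 268.9⁴).
T⁴ − T₀⁴ = 5.95565×10¹³ − 5.22833×10⁹ = 5.95513×10¹³ K⁴, so P_net = 12.5 W.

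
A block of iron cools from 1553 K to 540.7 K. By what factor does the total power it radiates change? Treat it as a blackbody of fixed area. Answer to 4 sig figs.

P ∝ T⁴, so P₂/P₁ = (T₂/T₁)⁴ = (540.7/1553)⁴ = (0.348165)⁴ = 0.01469.

P₂/P₁ ≈ 0.01469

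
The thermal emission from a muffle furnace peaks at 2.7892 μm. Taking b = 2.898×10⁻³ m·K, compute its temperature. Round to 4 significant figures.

T ≈ 1039 K

Wien's law gives T = b/λ_max = (2.898×10⁻³ m·K)/(2.7892×10⁻⁶ m) = 1039 K.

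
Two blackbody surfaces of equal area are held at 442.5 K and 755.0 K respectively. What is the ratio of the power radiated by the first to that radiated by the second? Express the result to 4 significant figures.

With equal areas, P₁/P₂ = (T₁/T₂)⁴ = (442.5/755.0)⁴ = 0.1180.

P₁/P₂ ≈ 0.1180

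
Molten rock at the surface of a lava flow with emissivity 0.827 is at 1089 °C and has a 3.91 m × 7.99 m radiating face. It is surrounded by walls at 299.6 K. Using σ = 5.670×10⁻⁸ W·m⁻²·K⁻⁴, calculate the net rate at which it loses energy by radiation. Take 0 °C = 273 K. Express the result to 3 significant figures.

T = 1089 °C + 273 = 1362 K.
Area A = 3.91 × 7.99 = 31.2409 m².
Net radiated power P_net = εσA(T⁴ − T₀⁴) = 0.827×5.670×10⁻⁸×31.2409×(1362⁴ − 299.6⁴).
T⁴ − T₀⁴ = 3.44119×10¹² − 8.05689×10⁹ = 3.43313×10¹² K⁴, so P_net = 5.03×10⁶ W.

Net loss ≈ 5.03×10⁶ W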